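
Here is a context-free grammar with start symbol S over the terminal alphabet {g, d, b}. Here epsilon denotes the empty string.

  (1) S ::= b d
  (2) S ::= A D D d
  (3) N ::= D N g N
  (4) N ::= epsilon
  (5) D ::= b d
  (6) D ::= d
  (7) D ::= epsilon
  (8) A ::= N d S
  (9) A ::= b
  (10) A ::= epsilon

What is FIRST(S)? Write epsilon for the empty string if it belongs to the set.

FIRST(D) = {epsilon, b, d}
FIRST(N) = {epsilon, b, d, g}  (via D N g N)
FIRST(A) = {epsilon, b, d, g}  (via N d S)
FIRST(S) = {b, d, g}  (via A D D d)

{b, d, g}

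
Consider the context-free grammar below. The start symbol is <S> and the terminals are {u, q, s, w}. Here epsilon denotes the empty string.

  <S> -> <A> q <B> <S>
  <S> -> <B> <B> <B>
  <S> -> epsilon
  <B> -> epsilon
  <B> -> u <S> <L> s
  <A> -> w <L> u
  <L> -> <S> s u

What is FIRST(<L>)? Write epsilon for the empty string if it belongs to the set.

{s, u, w}

FIRST(<B>) = {epsilon, u}
FIRST(<A>) = {w}
FIRST(<S>) = {epsilon, u, w}  (via <A> q <B> <S>, <B> <B> <B>)
FIRST(<L>) = {s, u, w}  (via <S> s u)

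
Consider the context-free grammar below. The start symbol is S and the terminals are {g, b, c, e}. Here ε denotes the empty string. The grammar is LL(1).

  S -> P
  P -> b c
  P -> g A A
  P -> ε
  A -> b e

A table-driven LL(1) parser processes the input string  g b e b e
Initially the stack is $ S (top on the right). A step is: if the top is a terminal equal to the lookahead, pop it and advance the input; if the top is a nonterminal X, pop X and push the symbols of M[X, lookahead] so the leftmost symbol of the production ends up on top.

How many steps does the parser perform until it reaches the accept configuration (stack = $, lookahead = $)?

9

     Stack    Input        Action
  1  $ S      g b e b e $  expand S -> P
  2  $ P      g b e b e $  expand P -> g A A
  3  $ A A g  g b e b e $  match g
  4  $ A A    b e b e $    expand A -> b e
  5  $ A e b  b e b e $    match b
  6  $ A e    e b e $      match e
  7  $ A      b e $        expand A -> b e
  8  $ e b    b e $        match b
  9  $ e      e $          match e
Accept reached after 9 steps.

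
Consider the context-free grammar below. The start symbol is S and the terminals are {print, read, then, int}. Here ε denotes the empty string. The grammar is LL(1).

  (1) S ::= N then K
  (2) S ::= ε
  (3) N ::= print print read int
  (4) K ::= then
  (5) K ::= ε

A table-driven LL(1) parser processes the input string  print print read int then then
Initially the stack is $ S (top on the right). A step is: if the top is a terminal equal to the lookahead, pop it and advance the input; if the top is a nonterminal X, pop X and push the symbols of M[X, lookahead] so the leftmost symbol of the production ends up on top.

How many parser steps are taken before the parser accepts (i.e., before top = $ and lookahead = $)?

step 1: stack=$ S  input=print print read int then then $  — expand S ::= N then K
step 2: stack=$ K then N  input=print print read int then then $  — expand N ::= print print read int
step 3: stack=$ K then int read print print  input=print print read int then then $  — match print
step 4: stack=$ K then int read print  input=print read int then then $  — match print
step 5: stack=$ K then int read  input=read int then then $  — match read
step 6: stack=$ K then int  input=int then then $  — match int
step 7: stack=$ K then  input=then then $  — match then
step 8: stack=$ K  input=then $  — expand K ::= then
step 9: stack=$ then  input=then $  — match then
Accept reached after 9 steps.

9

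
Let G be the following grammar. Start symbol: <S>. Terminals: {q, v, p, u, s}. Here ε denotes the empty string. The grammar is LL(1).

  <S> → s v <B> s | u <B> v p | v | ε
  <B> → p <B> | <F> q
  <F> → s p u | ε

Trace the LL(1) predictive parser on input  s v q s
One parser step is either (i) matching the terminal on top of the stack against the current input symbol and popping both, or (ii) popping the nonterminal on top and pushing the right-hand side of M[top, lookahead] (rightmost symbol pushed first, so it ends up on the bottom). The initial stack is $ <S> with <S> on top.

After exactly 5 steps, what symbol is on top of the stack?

step 1: stack=$ <S>  input=s v q s $  — expand <S> → s v <B> s
step 2: stack=$ s <B> v s  input=s v q s $  — match s
step 3: stack=$ s <B> v  input=v q s $  — match v
step 4: stack=$ s <B>  input=q s $  — expand <B> → <F> q
step 5: stack=$ s q <F>  input=q s $  — expand <F> → ε
Stack after step 5: $ s q (top = q).

q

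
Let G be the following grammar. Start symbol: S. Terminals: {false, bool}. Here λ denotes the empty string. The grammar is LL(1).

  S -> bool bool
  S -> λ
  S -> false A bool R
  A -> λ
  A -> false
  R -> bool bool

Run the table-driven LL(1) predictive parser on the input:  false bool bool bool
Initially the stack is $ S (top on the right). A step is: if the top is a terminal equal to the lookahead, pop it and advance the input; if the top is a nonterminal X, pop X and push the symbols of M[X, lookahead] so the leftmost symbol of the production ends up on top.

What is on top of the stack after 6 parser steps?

bool

step 1: stack=$ S  input=false bool bool bool $  — expand S -> false A bool R
step 2: stack=$ R bool A false  input=false bool bool bool $  — match false
step 3: stack=$ R bool A  input=bool bool bool $  — expand A -> λ
step 4: stack=$ R bool  input=bool bool bool $  — match bool
step 5: stack=$ R  input=bool bool $  — expand R -> bool bool
step 6: stack=$ bool bool  input=bool bool $  — match bool
Stack after step 6: $ bool (top = bool).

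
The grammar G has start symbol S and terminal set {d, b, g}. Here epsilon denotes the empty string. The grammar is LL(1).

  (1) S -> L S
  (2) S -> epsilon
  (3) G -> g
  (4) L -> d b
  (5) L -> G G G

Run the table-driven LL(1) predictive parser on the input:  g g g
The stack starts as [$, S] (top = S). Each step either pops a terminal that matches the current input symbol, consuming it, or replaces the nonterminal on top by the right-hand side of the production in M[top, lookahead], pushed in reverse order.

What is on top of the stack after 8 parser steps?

S

step 1: stack=$ S  input=g g g $  — expand S -> L S
step 2: stack=$ S L  input=g g g $  — expand L -> G G G
step 3: stack=$ S G G G  input=g g g $  — expand G -> g
step 4: stack=$ S G G g  input=g g g $  — match g
step 5: stack=$ S G G  input=g g $  — expand G -> g
step 6: stack=$ S G g  input=g g $  — match g
step 7: stack=$ S G  input=g $  — expand G -> g
step 8: stack=$ S g  input=g $  — match g
Stack after step 8: $ S (top = S).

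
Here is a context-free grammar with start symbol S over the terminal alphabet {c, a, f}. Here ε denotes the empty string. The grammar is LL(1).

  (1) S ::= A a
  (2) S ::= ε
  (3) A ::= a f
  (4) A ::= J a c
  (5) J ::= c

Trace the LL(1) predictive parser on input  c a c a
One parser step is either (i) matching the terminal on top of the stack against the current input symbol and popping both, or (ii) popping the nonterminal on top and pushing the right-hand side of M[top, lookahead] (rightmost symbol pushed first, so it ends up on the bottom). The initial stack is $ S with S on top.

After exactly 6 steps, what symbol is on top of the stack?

a

step 1: stack=$ S  input=c a c a $  — expand S ::= A a
step 2: stack=$ a A  input=c a c a $  — expand A ::= J a c
step 3: stack=$ a c a J  input=c a c a $  — expand J ::= c
step 4: stack=$ a c a c  input=c a c a $  — match c
step 5: stack=$ a c a  input=a c a $  — match a
step 6: stack=$ a c  input=c a $  — match c
Stack after step 6: $ a (top = a).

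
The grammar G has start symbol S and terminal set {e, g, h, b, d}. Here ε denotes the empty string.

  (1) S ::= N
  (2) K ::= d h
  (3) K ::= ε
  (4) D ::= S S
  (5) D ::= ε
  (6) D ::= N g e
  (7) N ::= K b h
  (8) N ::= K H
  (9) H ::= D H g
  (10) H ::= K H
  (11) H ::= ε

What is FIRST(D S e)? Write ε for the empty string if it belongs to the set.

FIRST(K) = {ε, d}
FIRST(S) = {ε, b, d, g}  (via N)
FIRST(D) = {ε, b, d, g}  (via S S, N g e)
FIRST(H) = {ε, b, d, g}  (via D H g, K H)
FIRST(N) = {ε, b, d, g}  (via K b h, K H)
FIRST(D S e): take FIRST of each symbol in turn, carrying on past any symbol whose FIRST contains ε; result {b, d, e, g}.

{b, d, e, g}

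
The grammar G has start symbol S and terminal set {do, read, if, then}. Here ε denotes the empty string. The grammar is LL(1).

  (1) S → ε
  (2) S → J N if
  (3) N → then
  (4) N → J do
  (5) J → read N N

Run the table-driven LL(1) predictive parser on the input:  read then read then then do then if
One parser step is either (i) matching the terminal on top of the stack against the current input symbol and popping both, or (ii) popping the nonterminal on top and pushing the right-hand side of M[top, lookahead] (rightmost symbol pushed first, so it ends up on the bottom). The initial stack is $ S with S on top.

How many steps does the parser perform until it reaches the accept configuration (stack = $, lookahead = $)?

step 1: stack=$ S  input=read then read then then do then if $  — expand S → J N if
step 2: stack=$ if N J  input=read then read then then do then if $  — expand J → read N N
step 3: stack=$ if N N N read  input=read then read then then do then if $  — match read
step 4: stack=$ if N N N  input=then read then then do then if $  — expand N → then
step 5: stack=$ if N N then  input=then read then then do then if $  — match then
step 6: stack=$ if N N  input=read then then do then if $  — expand N → J do
step 7: stack=$ if N do J  input=read then then do then if $  — expand J → read N N
step 8: stack=$ if N do N N read  input=read then then do then if $  — match read
step 9: stack=$ if N do N N  input=then then do then if $  — expand N → then
step 10: stack=$ if N do N then  input=then then do then if $  — match then
step 11: stack=$ if N do N  input=then do then if $  — expand N → then
step 12: stack=$ if N do then  input=then do then if $  — match then
step 13: stack=$ if N do  input=do then if $  — match do
step 14: stack=$ if N  input=then if $  — expand N → then
step 15: stack=$ if then  input=then if $  — match then
step 16: stack=$ if  input=if $  — match if
Accept reached after 16 steps.

16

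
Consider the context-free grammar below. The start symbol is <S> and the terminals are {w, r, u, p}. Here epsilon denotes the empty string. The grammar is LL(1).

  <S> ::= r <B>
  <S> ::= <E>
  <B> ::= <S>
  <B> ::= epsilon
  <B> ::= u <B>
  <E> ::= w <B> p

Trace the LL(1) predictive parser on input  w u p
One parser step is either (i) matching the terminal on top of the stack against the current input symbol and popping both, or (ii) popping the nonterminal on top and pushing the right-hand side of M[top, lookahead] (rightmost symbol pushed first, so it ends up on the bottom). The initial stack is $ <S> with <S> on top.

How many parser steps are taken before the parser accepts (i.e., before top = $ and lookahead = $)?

7

     Stack      Input    Action
  1  $ <S>      w u p $  expand <S> ::= <E>
  2  $ <E>      w u p $  expand <E> ::= w <B> p
  3  $ p <B> w  w u p $  match w
  4  $ p <B>    u p $    expand <B> ::= u <B>
  5  $ p <B> u  u p $    match u
  6  $ p <B>    p $      expand <B> ::= epsilon
  7  $ p        p $      match p
Accept reached after 7 steps.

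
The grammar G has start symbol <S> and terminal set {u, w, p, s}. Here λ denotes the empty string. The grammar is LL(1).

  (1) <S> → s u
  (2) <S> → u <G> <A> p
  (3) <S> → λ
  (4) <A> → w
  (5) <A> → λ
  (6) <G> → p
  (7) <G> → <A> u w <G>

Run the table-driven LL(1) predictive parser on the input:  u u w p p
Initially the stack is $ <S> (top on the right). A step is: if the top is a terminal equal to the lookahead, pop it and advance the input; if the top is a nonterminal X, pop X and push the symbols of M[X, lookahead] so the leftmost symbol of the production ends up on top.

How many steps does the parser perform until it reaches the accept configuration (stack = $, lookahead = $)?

step 1: stack=$ <S>  input=u u w p p $  — expand <S> → u <G> <A> p
step 2: stack=$ p <A> <G> u  input=u u w p p $  — match u
step 3: stack=$ p <A> <G>  input=u w p p $  — expand <G> → <A> u w <G>
step 4: stack=$ p <A> <G> w u <A>  input=u w p p $  — expand <A> → λ
step 5: stack=$ p <A> <G> w u  input=u w p p $  — match u
step 6: stack=$ p <A> <G> w  input=w p p $  — match w
step 7: stack=$ p <A> <G>  input=p p $  — expand <G> → p
step 8: stack=$ p <A> p  input=p p $  — match p
step 9: stack=$ p <A>  input=p $  — expand <A> → λ
step 10: stack=$ p  input=p $  — match p
Accept reached after 10 steps.

10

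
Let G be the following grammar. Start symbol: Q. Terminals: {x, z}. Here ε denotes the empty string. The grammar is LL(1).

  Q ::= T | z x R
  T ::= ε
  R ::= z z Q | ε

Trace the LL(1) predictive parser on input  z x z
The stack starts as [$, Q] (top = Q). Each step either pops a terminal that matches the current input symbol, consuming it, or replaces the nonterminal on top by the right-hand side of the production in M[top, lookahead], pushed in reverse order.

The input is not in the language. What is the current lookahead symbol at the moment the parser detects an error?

$

     Stack    Input    Action
  1  $ Q      z x z $  expand Q ::= z x R
  2  $ R x z  z x z $  match z
  3  $ R x    x z $    match x
  4  $ R      z $      expand R ::= z z Q
  5  $ Q z z  z $      match z
  6  $ Q z    $        error: top is terminal z but lookahead is $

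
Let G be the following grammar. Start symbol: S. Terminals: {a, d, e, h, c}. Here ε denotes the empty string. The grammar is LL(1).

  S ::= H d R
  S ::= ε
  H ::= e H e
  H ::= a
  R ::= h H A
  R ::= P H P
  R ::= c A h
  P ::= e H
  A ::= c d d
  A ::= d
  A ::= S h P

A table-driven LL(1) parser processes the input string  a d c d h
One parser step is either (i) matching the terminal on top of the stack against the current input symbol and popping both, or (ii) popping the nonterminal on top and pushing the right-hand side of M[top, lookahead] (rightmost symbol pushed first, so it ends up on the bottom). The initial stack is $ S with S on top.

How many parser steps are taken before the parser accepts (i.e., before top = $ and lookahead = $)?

9

     Stack    Input        Action
  1  $ S      a d c d h $  expand S ::= H d R
  2  $ R d H  a d c d h $  expand H ::= a
  3  $ R d a  a d c d h $  match a
  4  $ R d    d c d h $    match d
  5  $ R      c d h $      expand R ::= c A h
  6  $ h A c  c d h $      match c
  7  $ h A    d h $        expand A ::= d
  8  $ h d    d h $        match d
  9  $ h      h $          match h
Accept reached after 9 steps.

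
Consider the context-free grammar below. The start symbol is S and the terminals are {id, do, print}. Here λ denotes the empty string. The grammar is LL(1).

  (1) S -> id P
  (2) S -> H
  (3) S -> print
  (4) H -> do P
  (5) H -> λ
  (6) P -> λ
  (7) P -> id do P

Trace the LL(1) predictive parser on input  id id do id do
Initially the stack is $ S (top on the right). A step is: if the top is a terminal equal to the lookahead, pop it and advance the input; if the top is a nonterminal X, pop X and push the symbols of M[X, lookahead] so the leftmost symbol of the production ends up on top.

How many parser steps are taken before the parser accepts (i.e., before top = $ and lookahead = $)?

9

     Stack      Input             Action
  1  $ S        id id do id do $  expand S -> id P
  2  $ P id     id id do id do $  match id
  3  $ P        id do id do $     expand P -> id do P
  4  $ P do id  id do id do $     match id
  5  $ P do     do id do $        match do
  6  $ P        id do $           expand P -> id do P
  7  $ P do id  id do $           match id
  8  $ P do     do $              match do
  9  $ P        $                 expand P -> λ
Accept reached after 9 steps.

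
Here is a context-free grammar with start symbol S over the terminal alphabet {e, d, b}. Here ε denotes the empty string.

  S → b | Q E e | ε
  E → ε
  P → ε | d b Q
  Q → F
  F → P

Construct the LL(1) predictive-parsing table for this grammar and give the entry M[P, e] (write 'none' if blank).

FIRST(E) = {ε}
FIRST(P) = {ε, d}
FIRST(F) = {ε, d}  (via P)
FIRST(Q) = {ε, d}  (via F)
FIRST(S) = {ε, b, d, e}  (via Q E e)
FOLLOW(S) includes $ since S is the start symbol.
FOLLOW(P): in F→P, the suffix after P is empty, so FOLLOW(P) ⊇ FOLLOW(F) = {e}. Thus FOLLOW(P) = {e}.
FOLLOW(F): in Q→F, the suffix after F is empty, so FOLLOW(F) ⊇ FOLLOW(Q) = {e}. Thus FOLLOW(F) = {e}.
For P → ε: FIRST(ε) = {ε}, so it goes in M[P, t] for t ∈ {}; since ε ∈ FIRST, also for every t ∈ FOLLOW(P) = {e}.
For P → d b Q: FIRST(d b Q) = {d}, so it goes in M[P, t] for t ∈ {d}.

P → ε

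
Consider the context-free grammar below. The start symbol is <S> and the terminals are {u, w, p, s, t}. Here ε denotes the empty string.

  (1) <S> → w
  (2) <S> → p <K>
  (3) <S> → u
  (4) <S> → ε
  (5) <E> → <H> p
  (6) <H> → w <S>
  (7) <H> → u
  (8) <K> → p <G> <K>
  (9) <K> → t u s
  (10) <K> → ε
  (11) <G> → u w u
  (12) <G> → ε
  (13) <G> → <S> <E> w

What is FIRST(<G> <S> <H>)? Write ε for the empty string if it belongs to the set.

FIRST(<S>) = {ε, p, u, w}
FIRST(<H>) = {u, w}
FIRST(<K>) = {ε, p, t}
FIRST(<E>) = {u, w}  (via <H> p)
FIRST(<G>) = {ε, p, u, w}  (via <S> <E> w)
FIRST(<G> <S> <H>): take FIRST of each symbol in turn, carrying on past any symbol whose FIRST contains ε; result {p, u, w}.

{p, u, w}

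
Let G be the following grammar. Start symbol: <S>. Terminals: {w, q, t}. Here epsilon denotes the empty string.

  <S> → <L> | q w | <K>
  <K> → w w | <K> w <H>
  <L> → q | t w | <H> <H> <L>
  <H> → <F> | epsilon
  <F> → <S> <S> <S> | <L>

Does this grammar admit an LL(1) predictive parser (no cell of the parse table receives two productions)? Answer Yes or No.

FIRST(<S>) = {q, t, w}
FIRST(<K>) = {w}
FIRST(<L>) = {q, t, w}
FIRST(<H>) = {epsilon, q, t, w}
FIRST(<F>) = {q, t, w}
FOLLOW(<S>) = {$, q, t, w}
FOLLOW(<K>) = {$, q, t, w}
FOLLOW(<L>) = {$, q, t, w}
FOLLOW(<H>) = {$, q, t, w}
FOLLOW(<F>) = {$, q, t, w}
Cell M[<F>, q] receives both <F> → <S> <S> <S> and <F> → <L> — the grammar is not LL(1).

No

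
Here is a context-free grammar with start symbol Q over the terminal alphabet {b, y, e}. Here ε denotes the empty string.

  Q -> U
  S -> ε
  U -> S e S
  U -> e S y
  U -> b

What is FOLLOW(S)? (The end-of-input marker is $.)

{$, e, y}

FIRST(S) = {ε}
FIRST(U) = {b, e}  (via S e S)
FIRST(Q) = {b, e}  (via U)
FOLLOW(Q) includes $ since Q is the start symbol.
FOLLOW(Q): Q appears on no right-hand side. Thus FOLLOW(Q) = {$}.
FOLLOW(U): in Q->U, the suffix after U is empty, so FOLLOW(U) ⊇ FOLLOW(Q) = {$}. Thus FOLLOW(U) = {$}.
FOLLOW(S): in U->S e S (occurrence 1), S is followed by e S with FIRST {e}; in U->S e S (occurrence 2), the suffix after S is empty, so FOLLOW(S) ⊇ FOLLOW(U) = {$}; in U->e S y, S is followed by y with FIRST {y}. Thus FOLLOW(S) = {$, e, y}.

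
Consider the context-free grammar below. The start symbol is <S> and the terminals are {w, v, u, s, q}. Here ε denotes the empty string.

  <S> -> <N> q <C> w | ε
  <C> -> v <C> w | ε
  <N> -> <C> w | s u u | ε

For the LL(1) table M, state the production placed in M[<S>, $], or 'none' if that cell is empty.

<S> -> ε

FIRST(<C>): from <C>->v <C> w we get {v}; from <C>->ε we get {ε}. So FIRST(<C>) = {ε, v}.
FIRST(<N>): from <N>-><C> w we get {v, w}; from <N>->s u u we get {s}; from <N>->ε we get {ε}. So FIRST(<N>) = {ε, s, v, w}.
FIRST(<S>): from <S>-><N> q <C> w we get {q, s, v, w}; from <S>->ε we get {ε}. So FIRST(<S>) = {ε, q, s, v, w}.
FOLLOW(<S>) includes $ since <S> is the start symbol.
FOLLOW(<S>): <S> appears on no right-hand side. Thus FOLLOW(<S>) = {$}.
For <S> -> <N> q <C> w: FIRST(<N> q <C> w) = {q, s, v, w}, so it goes in M[<S>, t] for t ∈ {q, s, v, w}.
For <S> -> ε: FIRST(ε) = {ε}, so it goes in M[<S>, t] for t ∈ {}; since ε ∈ FIRST, also for every t ∈ FOLLOW(<S>) = {$}.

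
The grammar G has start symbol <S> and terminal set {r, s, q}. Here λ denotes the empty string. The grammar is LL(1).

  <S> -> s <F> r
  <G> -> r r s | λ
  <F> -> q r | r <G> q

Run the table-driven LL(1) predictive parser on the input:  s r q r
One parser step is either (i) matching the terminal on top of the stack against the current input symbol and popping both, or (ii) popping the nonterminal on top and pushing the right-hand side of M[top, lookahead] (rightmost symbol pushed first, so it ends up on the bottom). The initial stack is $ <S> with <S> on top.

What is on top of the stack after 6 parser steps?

step 1: stack=$ <S>  input=s r q r $  — expand <S> -> s <F> r
step 2: stack=$ r <F> s  input=s r q r $  — match s
step 3: stack=$ r <F>  input=r q r $  — expand <F> -> r <G> q
step 4: stack=$ r q <G> r  input=r q r $  — match r
step 5: stack=$ r q <G>  input=q r $  — expand <G> -> λ
step 6: stack=$ r q  input=q r $  — match q
Stack after step 6: $ r (top = r).

r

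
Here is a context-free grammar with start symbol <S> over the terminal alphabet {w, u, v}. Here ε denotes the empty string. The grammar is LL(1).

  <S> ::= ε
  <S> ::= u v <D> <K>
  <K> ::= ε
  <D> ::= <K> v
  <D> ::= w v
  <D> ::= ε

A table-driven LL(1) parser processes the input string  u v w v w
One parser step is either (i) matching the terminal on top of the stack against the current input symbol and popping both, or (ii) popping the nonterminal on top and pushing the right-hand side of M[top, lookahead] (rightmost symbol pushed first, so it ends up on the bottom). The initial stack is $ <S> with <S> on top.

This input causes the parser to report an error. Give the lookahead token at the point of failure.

w

     Stack          Input        Action
  1  $ <S>          u v w v w $  expand <S> ::= u v <D> <K>
  2  $ <K> <D> v u  u v w v w $  match u
  3  $ <K> <D> v    v w v w $    match v
  4  $ <K> <D>      w v w $      expand <D> ::= w v
  5  $ <K> v w      w v w $      match w
  6  $ <K> v        v w $        match v
  7  $ <K>          w $          error: M[<K>, w] is empty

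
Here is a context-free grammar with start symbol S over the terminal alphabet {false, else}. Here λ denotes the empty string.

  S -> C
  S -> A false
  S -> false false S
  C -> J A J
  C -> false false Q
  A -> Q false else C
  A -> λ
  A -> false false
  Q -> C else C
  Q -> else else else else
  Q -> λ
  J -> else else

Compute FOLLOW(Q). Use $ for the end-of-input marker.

FIRST(J): from J->else else we get {else}. So FIRST(J) = {else}.
FIRST(C): from C->J A J we get {else}; from C->false false Q we get {false}. So FIRST(C) = {else, false}.
FIRST(Q): from Q->C else C we get {else, false}; from Q->else else else else we get {else}; from Q->λ we get {λ}. So FIRST(Q) = {λ, else, false}.
FIRST(A): from A->Q false else C we get {else, false}; from A->λ we get {λ}; from A->false false we get {false}. So FIRST(A) = {λ, else, false}.
FIRST(S): from S->C we get {else, false}; from S->A false we get {else, false}; from S->false false S we get {false}. So FIRST(S) = {else, false}.
FOLLOW(S) includes $ since S is the start symbol.
FOLLOW(S): in S->false false S, the suffix after S is empty (adds nothing new). Thus FOLLOW(S) = {$}.
FOLLOW(A): in S->A false, A is followed by false with FIRST {false}; in C->J A J, A is followed by J with FIRST {else}. Thus FOLLOW(A) = {else, false}.
FOLLOW(C): in S->C, the suffix after C is empty, so FOLLOW(C) ⊇ FOLLOW(S) = {$}; in A->Q false else C, the suffix after C is empty, so FOLLOW(C) ⊇ FOLLOW(A) = {else, false}; in Q->C else C (occurrence 1), C is followed by else C with FIRST {else}; in Q->C else C (occurrence 2), the suffix after C is empty, so FOLLOW(C) ⊇ FOLLOW(Q) = {$, else, false}. Thus FOLLOW(C) = {$, else, false}.
FOLLOW(Q): in C->false false Q, the suffix after Q is empty, so FOLLOW(Q) ⊇ FOLLOW(C) = {$, else, false}; in A->Q false else C, Q is followed by false else C with FIRST {false}. Thus FOLLOW(Q) = {$, else, false}.
FOLLOW(J): in C->J A J (occurrence 1), J is followed by A J with FIRST {else, false}; in C->J A J (occurrence 2), the suffix after J is empty, so FOLLOW(J) ⊇ FOLLOW(C) = {$, else, false}. Thus FOLLOW(J) = {$, else, false}.

{$, else, false}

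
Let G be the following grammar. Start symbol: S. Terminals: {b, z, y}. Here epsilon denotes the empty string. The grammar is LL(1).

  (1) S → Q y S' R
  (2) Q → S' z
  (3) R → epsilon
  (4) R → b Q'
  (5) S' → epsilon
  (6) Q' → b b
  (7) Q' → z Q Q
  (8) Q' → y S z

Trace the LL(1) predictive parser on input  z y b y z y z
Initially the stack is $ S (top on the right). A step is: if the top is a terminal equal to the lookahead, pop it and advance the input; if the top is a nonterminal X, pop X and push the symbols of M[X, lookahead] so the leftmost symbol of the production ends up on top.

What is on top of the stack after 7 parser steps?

b

     Stack          Input            Action
  1  $ S            z y b y z y z $  expand S → Q y S' R
  2  $ R S' y Q     z y b y z y z $  expand Q → S' z
  3  $ R S' y z S'  z y b y z y z $  expand S' → epsilon
  4  $ R S' y z     z y b y z y z $  match z
  5  $ R S' y       y b y z y z $    match y
  6  $ R S'         b y z y z $      expand S' → epsilon
  7  $ R            b y z y z $      expand R → b Q'
Stack after step 7: $ Q' b (top = b).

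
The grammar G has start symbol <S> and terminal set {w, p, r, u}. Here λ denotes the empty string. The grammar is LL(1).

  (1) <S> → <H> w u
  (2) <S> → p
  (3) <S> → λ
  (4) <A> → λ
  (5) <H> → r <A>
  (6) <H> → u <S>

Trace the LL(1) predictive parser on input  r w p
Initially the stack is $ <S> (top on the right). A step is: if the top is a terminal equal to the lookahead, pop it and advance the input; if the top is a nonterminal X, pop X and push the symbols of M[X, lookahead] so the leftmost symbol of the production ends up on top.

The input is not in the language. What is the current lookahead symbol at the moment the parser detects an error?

p

     Stack        Input    Action
  1  $ <S>        r w p $  expand <S> → <H> w u
  2  $ u w <H>    r w p $  expand <H> → r <A>
  3  $ u w <A> r  r w p $  match r
  4  $ u w <A>    w p $    expand <A> → λ
  5  $ u w        w p $    match w
  6  $ u          p $      error: top is terminal u but lookahead is p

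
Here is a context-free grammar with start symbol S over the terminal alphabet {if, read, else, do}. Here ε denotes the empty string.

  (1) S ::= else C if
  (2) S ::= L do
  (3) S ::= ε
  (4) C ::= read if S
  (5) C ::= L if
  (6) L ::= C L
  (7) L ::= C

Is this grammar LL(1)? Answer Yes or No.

No

FIRST(S) = {ε, else, read}
FIRST(C) = {read}
FIRST(L) = {read}
FOLLOW(S) = {$, do, if, read}
FOLLOW(C) = {do, if, read}
FOLLOW(L) = {do, if}
Cell M[C, read] receives both C ::= read if S and C ::= L if — the grammar is not LL(1).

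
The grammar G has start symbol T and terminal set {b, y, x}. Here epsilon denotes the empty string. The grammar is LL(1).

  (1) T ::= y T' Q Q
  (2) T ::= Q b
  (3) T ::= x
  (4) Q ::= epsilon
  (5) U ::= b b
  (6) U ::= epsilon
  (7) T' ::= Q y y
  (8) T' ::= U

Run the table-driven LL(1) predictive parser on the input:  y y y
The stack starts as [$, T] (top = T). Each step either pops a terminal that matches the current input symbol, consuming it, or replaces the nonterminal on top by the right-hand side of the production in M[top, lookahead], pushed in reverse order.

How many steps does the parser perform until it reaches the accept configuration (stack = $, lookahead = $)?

     Stack        Input    Action
  1  $ T          y y y $  expand T ::= y T' Q Q
  2  $ Q Q T' y   y y y $  match y
  3  $ Q Q T'     y y $    expand T' ::= Q y y
  4  $ Q Q y y Q  y y $    expand Q ::= epsilon
  5  $ Q Q y y    y y $    match y
  6  $ Q Q y      y $      match y
  7  $ Q Q        $        expand Q ::= epsilon
  8  $ Q          $        expand Q ::= epsilon
Accept reached after 8 steps.

8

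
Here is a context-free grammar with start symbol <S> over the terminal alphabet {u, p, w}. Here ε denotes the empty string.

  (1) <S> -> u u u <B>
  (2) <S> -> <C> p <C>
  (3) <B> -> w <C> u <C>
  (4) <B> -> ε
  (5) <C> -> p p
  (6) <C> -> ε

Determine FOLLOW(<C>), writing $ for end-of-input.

FIRST(<B>): from <B>->w <C> u <C> we get {w}; from <B>->ε we get {ε}. So FIRST(<B>) = {ε, w}.
FIRST(<C>): from <C>->p p we get {p}; from <C>->ε we get {ε}. So FIRST(<C>) = {ε, p}.
FIRST(<S>): from <S>->u u u <B> we get {u}; from <S>-><C> p <C> we get {p}. So FIRST(<S>) = {p, u}.
FOLLOW(<S>) includes $ since <S> is the start symbol.
FOLLOW(<S>): <S> appears on no right-hand side. Thus FOLLOW(<S>) = {$}.
FOLLOW(<B>): in <S>->u u u <B>, the suffix after <B> is empty, so FOLLOW(<B>) ⊇ FOLLOW(<S>) = {$}. Thus FOLLOW(<B>) = {$}.
FOLLOW(<C>): in <S>-><C> p <C> (occurrence 1), <C> is followed by p <C> with FIRST {p}; in <S>-><C> p <C> (occurrence 2), the suffix after <C> is empty, so FOLLOW(<C>) ⊇ FOLLOW(<S>) = {$}; in <B>->w <C> u <C> (occurrence 1), <C> is followed by u <C> with FIRST {u}; in <B>->w <C> u <C> (occurrence 2), the suffix after <C> is empty, so FOLLOW(<C>) ⊇ FOLLOW(<B>) = {$}. Thus FOLLOW(<C>) = {$, p, u}.

{$, p, u}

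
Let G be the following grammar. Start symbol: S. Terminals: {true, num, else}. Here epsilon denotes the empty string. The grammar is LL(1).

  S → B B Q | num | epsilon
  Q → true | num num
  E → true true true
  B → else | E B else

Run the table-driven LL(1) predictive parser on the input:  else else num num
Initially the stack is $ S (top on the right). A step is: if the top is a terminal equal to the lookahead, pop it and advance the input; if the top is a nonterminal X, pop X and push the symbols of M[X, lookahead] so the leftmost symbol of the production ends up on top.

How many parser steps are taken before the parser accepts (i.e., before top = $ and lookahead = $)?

8

     Stack       Input                Action
  1  $ S         else else num num $  expand S → B B Q
  2  $ Q B B     else else num num $  expand B → else
  3  $ Q B else  else else num num $  match else
  4  $ Q B       else num num $       expand B → else
  5  $ Q else    else num num $       match else
  6  $ Q         num num $            expand Q → num num
  7  $ num num   num num $            match num
  8  $ num       num $                match num
Accept reached after 8 steps.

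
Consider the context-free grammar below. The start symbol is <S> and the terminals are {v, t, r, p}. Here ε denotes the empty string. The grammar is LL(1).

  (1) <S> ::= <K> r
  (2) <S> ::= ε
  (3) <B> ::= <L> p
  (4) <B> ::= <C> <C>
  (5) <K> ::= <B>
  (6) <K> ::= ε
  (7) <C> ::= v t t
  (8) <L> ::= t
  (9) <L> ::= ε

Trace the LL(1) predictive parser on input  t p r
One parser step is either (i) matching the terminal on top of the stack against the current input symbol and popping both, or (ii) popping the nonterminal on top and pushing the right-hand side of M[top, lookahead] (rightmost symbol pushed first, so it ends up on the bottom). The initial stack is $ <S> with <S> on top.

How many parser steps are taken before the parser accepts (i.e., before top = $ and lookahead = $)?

     Stack      Input    Action
  1  $ <S>      t p r $  expand <S> ::= <K> r
  2  $ r <K>    t p r $  expand <K> ::= <B>
  3  $ r <B>    t p r $  expand <B> ::= <L> p
  4  $ r p <L>  t p r $  expand <L> ::= t
  5  $ r p t    t p r $  match t
  6  $ r p      p r $    match p
  7  $ r        r $      match r
Accept reached after 7 steps.

7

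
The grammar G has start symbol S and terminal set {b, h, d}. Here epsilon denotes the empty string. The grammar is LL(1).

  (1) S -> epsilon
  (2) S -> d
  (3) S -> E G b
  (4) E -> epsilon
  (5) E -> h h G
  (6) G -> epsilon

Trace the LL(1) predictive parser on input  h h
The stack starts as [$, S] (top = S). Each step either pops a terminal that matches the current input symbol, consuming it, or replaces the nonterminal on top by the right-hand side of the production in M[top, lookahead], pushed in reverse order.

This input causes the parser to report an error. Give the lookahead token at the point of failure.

$

step 1: stack=$ S  input=h h $  — expand S -> E G b
step 2: stack=$ b G E  input=h h $  — expand E -> h h G
step 3: stack=$ b G G h h  input=h h $  — match h
step 4: stack=$ b G G h  input=h $  — match h
step 5: stack=$ b G G  input=$  — error: M[G, $] is empty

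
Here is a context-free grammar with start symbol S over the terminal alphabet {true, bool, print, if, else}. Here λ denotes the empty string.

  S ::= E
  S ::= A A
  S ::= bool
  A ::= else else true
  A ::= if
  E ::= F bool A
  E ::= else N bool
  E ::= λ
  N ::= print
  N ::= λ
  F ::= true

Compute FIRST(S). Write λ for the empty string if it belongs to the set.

FIRST(A): from A::=else else true we get {else}; from A::=if we get {if}. So FIRST(A) = {else, if}.
FIRST(N): from N::=print we get {print}; from N::=λ we get {λ}. So FIRST(N) = {λ, print}.
FIRST(F): from F::=true we get {true}. So FIRST(F) = {true}.
FIRST(E): from E::=F bool A we get {true}; from E::=else N bool we get {else}; from E::=λ we get {λ}. So FIRST(E) = {λ, else, true}.
FIRST(S): from S::=E we get {λ, else, true}; from S::=A A we get {else, if}; from S::=bool we get {bool}. So FIRST(S) = {λ, bool, else, if, true}.

{λ, bool, else, if, true}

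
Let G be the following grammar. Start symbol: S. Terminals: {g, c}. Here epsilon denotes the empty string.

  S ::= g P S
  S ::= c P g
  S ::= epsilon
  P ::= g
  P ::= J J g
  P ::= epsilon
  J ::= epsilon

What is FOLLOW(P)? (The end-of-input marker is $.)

{$, c, g}

FIRST(S) = {epsilon, c, g}
FIRST(J) = {epsilon}
FIRST(P) = {epsilon, g}  (via J J g)
FOLLOW(S) includes $ since S is the start symbol.
FOLLOW(S): in S::=g P S, the suffix after S is empty (adds nothing new). Thus FOLLOW(S) = {$}.
FOLLOW(P): in S::=g P S, P is followed by S with FIRST {epsilon, c, g}; in S::=g P S, the suffix after P is nullable, so FOLLOW(P) ⊇ FOLLOW(S) = {$}; in S::=c P g, P is followed by g with FIRST {g}. Thus FOLLOW(P) = {$, c, g}.
FOLLOW(J): in P::=J J g (occurrence 1), J is followed by J g with FIRST {g}; in P::=J J g (occurrence 2), J is followed by g with FIRST {g}. Thus FOLLOW(J) = {g}.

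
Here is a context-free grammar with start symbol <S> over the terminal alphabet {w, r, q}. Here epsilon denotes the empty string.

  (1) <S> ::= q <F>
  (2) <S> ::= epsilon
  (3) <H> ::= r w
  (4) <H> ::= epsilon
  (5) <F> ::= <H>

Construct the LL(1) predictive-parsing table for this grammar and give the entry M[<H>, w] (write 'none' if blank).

none

FIRST(<S>) = {epsilon, q}
FIRST(<H>) = {epsilon, r}
FIRST(<F>) = {epsilon, r}  (via <H>)
FOLLOW(<S>) includes $ since <S> is the start symbol.
FOLLOW(<F>): in <S>::=q <F>, the suffix after <F> is empty, so FOLLOW(<F>) ⊇ FOLLOW(<S>) = {$}. Thus FOLLOW(<F>) = {$}.
FOLLOW(<H>): in <F>::=<H>, the suffix after <H> is empty, so FOLLOW(<H>) ⊇ FOLLOW(<F>) = {$}. Thus FOLLOW(<H>) = {$}.
For <H> ::= r w: FIRST(r w) = {r}, so it goes in M[<H>, t] for t ∈ {r}.
For <H> ::= epsilon: FIRST(epsilon) = {epsilon}, so it goes in M[<H>, t] for t ∈ {}; since epsilon ∈ FIRST, also for every t ∈ FOLLOW(<H>) = {$}.
None of these place a production in M[<H>, w].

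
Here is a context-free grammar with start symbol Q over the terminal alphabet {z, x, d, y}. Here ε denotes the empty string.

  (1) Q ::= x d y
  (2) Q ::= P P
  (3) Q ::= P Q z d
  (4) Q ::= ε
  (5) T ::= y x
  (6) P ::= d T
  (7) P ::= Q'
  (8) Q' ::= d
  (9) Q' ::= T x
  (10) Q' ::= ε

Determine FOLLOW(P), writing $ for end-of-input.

FIRST(T): from T::=y x we get {y}. So FIRST(T) = {y}.
FIRST(Q'): from Q'::=d we get {d}; from Q'::=T x we get {y}; from Q'::=ε we get {ε}. So FIRST(Q') = {ε, d, y}.
FIRST(P): from P::=d T we get {d}; from P::=Q' we get {ε, d, y}. So FIRST(P) = {ε, d, y}.
FIRST(Q): from Q::=x d y we get {x}; from Q::=P P we get {ε, d, y}; from Q::=P Q z d we get {d, x, y, z}; from Q::=ε we get {ε}. So FIRST(Q) = {ε, d, x, y, z}.
FOLLOW(Q) includes $ since Q is the start symbol.
FOLLOW(Q): in Q::=P Q z d, Q is followed by z d with FIRST {z}. Thus FOLLOW(Q) = {$, z}.
FOLLOW(P): in Q::=P P (occurrence 1), P is followed by P with FIRST {ε, d, y}; in Q::=P P (occurrence 1), the suffix after P is nullable, so FOLLOW(P) ⊇ FOLLOW(Q) = {$, z}; in Q::=P P (occurrence 2), the suffix after P is empty, so FOLLOW(P) ⊇ FOLLOW(Q) = {$, z}; in Q::=P Q z d, P is followed by Q z d with FIRST {d, x, y, z}. Thus FOLLOW(P) = {$, d, x, y, z}.
FOLLOW(T): in P::=d T, the suffix after T is empty, so FOLLOW(T) ⊇ FOLLOW(P) = {$, d, x, y, z}; in Q'::=T x, T is followed by x with FIRST {x}. Thus FOLLOW(T) = {$, d, x, y, z}.
FOLLOW(Q'): in P::=Q', the suffix after Q' is empty, so FOLLOW(Q') ⊇ FOLLOW(P) = {$, d, x, y, z}. Thus FOLLOW(Q') = {$, d, x, y, z}.

{$, d, x, y, z}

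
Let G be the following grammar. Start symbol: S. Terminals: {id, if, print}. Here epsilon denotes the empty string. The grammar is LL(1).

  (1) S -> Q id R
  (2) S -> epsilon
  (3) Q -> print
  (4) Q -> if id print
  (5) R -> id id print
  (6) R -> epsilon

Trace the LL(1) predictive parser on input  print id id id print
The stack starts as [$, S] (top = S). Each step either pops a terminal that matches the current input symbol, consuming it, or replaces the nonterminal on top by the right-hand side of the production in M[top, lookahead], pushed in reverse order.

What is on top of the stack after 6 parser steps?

step 1: stack=$ S  input=print id id id print $  — expand S -> Q id R
step 2: stack=$ R id Q  input=print id id id print $  — expand Q -> print
step 3: stack=$ R id print  input=print id id id print $  — match print
step 4: stack=$ R id  input=id id id print $  — match id
step 5: stack=$ R  input=id id print $  — expand R -> id id print
step 6: stack=$ print id id  input=id id print $  — match id
Stack after step 6: $ print id (top = id).

id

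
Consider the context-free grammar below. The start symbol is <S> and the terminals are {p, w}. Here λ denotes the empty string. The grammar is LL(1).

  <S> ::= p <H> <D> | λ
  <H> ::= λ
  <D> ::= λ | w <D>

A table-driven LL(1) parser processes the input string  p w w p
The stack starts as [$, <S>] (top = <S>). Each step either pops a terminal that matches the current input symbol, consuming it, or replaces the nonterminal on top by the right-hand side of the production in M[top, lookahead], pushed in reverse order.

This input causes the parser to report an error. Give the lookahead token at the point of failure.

p

     Stack        Input      Action
  1  $ <S>        p w w p $  expand <S> ::= p <H> <D>
  2  $ <D> <H> p  p w w p $  match p
  3  $ <D> <H>    w w p $    expand <H> ::= λ
  4  $ <D>        w w p $    expand <D> ::= w <D>
  5  $ <D> w      w w p $    match w
  6  $ <D>        w p $      expand <D> ::= w <D>
  7  $ <D> w      w p $      match w
  8  $ <D>        p $        error: M[<D>, p] is empty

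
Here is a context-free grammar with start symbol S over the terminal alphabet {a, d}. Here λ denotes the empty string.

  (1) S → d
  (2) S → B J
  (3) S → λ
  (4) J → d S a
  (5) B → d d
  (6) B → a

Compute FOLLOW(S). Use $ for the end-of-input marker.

{$, a}

FIRST(J) = {d}
FIRST(B) = {a, d}
FIRST(S) = {λ, a, d}  (via B J)
FOLLOW(S) includes $ since S is the start symbol.
FOLLOW(S): in J→d S a, S is followed by a with FIRST {a}. Thus FOLLOW(S) = {$, a}.
FOLLOW(J): in S→B J, the suffix after J is empty, so FOLLOW(J) ⊇ FOLLOW(S) = {$, a}. Thus FOLLOW(J) = {$, a}.
FOLLOW(B): in S→B J, B is followed by J with FIRST {d}. Thus FOLLOW(B) = {d}.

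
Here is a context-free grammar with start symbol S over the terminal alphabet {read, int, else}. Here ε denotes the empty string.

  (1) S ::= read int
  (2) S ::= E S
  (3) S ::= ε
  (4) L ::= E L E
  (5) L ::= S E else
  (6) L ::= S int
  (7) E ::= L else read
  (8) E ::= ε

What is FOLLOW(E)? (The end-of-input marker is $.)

FIRST(S) = {ε, else, int, read}  (via E S)
FIRST(L) = {else, int, read}  (via E L E, S E else, S int)
FIRST(E) = {ε, else, int, read}  (via L else read)
FOLLOW(S) includes $ since S is the start symbol.
FOLLOW(S): in S::=E S, the suffix after S is empty (adds nothing new); in L::=S E else, S is followed by E else with FIRST {else, int, read}; in L::=S int, S is followed by int with FIRST {int}. Thus FOLLOW(S) = {$, else, int, read}.
FOLLOW(L): in L::=E L E, L is followed by E with FIRST {ε, else, int, read}; in L::=E L E, the suffix after L is nullable (adds nothing new); in E::=L else read, L is followed by else read with FIRST {else}. Thus FOLLOW(L) = {else, int, read}.
FOLLOW(E): in S::=E S, E is followed by S with FIRST {ε, else, int, read}; in S::=E S, the suffix after E is nullable, so FOLLOW(E) ⊇ FOLLOW(S) = {$, else, int, read}; in L::=E L E (occurrence 1), E is followed by L E with FIRST {else, int, read}; in L::=E L E (occurrence 2), the suffix after E is empty, so FOLLOW(E) ⊇ FOLLOW(L) = {else, int, read}; in L::=S E else, E is followed by else with FIRST {else}. Thus FOLLOW(E) = {$, else, int, read}.

{$, else, int, read}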